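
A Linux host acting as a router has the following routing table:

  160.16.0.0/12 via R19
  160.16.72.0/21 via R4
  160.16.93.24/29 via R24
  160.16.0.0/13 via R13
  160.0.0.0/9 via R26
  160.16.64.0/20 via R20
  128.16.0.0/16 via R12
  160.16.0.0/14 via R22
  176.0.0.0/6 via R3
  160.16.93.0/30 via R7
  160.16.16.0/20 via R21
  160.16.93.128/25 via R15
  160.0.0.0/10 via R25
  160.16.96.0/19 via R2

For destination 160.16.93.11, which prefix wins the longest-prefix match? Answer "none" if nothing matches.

160.16.0.0/14

Entries matching 160.16.93.11:
  160.0.0.0/9 (160.0.0.0 - 160.127.255.255)
  160.0.0.0/10 (160.0.0.0 - 160.63.255.255)
  160.16.0.0/12 (160.16.0.0 - 160.31.255.255)
  160.16.0.0/13 (160.16.0.0 - 160.23.255.255)
  160.16.0.0/14 (160.16.0.0 - 160.19.255.255)
Most specific is 160.16.0.0/14.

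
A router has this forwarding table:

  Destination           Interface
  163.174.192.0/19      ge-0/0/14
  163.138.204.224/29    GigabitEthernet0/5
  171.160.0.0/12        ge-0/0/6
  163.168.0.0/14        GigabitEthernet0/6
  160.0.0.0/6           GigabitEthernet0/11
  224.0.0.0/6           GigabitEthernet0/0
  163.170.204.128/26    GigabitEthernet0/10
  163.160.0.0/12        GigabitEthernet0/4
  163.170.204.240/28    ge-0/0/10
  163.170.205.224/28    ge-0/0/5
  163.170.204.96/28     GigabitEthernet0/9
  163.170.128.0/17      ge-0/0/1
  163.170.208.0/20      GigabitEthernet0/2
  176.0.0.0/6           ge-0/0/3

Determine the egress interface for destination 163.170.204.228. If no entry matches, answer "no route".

ge-0/0/1

Routes whose prefix contains 163.170.204.228:
  160.0.0.0/6 (160.0.0.0 - 163.255.255.255) -> GigabitEthernet0/11
  163.160.0.0/12 (163.160.0.0 - 163.175.255.255) -> GigabitEthernet0/4
  163.168.0.0/14 (163.168.0.0 - 163.171.255.255) -> GigabitEthernet0/6
  163.170.128.0/17 (163.170.128.0 - 163.170.255.255) -> ge-0/0/1
More-specific entries that do NOT match:
  163.138.204.224/29 (163.138.204.224 - 163.138.204.231) does not contain 163.170.204.228
  163.170.204.240/28 (163.170.204.240 - 163.170.204.255) does not contain 163.170.204.228
  163.170.205.224/28 (163.170.205.224 - 163.170.205.239) does not contain 163.170.204.228
  163.170.204.96/28 (163.170.204.96 - 163.170.204.111) does not contain 163.170.204.228
  163.170.204.128/26 (163.170.204.128 - 163.170.204.191) does not contain 163.170.204.228
  163.170.208.0/20 (163.170.208.0 - 163.170.223.255) does not contain 163.170.204.228
  163.174.192.0/19 (163.174.192.0 - 163.174.223.255) does not contain 163.170.204.228
Longest matching prefix is /17 -> interface ge-0/0/1.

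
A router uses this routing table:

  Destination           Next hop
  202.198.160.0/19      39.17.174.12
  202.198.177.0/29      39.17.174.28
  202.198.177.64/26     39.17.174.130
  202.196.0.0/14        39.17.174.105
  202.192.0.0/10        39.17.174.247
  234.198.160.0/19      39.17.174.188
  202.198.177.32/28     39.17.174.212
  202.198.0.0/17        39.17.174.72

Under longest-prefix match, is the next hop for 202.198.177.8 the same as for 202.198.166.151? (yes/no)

yes

202.198.177.8: longest match 202.198.160.0/19 -> 39.17.174.12
202.198.166.151: longest match 202.198.160.0/19 -> 39.17.174.12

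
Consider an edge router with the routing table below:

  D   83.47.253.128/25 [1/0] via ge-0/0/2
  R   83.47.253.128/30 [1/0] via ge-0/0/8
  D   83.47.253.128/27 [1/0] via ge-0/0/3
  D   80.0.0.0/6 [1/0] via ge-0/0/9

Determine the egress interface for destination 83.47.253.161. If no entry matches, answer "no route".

Routes whose prefix contains 83.47.253.161:
  80.0.0.0/6 (80.0.0.0 - 83.255.255.255) -> ge-0/0/9
  83.47.253.128/25 (83.47.253.128 - 83.47.253.255) -> ge-0/0/2
More-specific entries that do NOT match:
  83.47.253.128/30 (83.47.253.128 - 83.47.253.131) does not contain 83.47.253.161
  83.47.253.128/27 (83.47.253.128 - 83.47.253.159) does not contain 83.47.253.161
Longest matching prefix is /25 -> interface ge-0/0/2.

ge-0/0/2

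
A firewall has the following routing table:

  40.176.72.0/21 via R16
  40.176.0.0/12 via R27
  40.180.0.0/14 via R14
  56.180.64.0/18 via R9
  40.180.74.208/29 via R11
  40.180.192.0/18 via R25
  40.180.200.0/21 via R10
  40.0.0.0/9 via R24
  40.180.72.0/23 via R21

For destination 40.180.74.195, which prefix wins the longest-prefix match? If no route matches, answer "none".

Entries matching 40.180.74.195:
  40.176.0.0/12 (40.176.0.0 - 40.191.255.255)
  40.180.0.0/14 (40.180.0.0 - 40.183.255.255)
Most specific is 40.180.0.0/14.

40.180.0.0/14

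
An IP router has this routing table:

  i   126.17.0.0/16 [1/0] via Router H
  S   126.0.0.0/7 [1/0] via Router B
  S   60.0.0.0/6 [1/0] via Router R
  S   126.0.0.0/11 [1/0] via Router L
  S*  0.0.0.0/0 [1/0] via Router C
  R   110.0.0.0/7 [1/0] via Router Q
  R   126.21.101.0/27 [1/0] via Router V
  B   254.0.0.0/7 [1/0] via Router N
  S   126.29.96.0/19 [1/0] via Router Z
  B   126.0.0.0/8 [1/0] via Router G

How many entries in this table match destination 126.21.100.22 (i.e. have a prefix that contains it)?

4

Prefixes containing 126.21.100.22:
  0.0.0.0/0 (default, matches everything)
  126.0.0.0/7 (126.0.0.0 - 127.255.255.255)
  126.0.0.0/8 (126.0.0.0 - 126.255.255.255)
  126.0.0.0/11 (126.0.0.0 - 126.31.255.255)
Total matching entries: 4.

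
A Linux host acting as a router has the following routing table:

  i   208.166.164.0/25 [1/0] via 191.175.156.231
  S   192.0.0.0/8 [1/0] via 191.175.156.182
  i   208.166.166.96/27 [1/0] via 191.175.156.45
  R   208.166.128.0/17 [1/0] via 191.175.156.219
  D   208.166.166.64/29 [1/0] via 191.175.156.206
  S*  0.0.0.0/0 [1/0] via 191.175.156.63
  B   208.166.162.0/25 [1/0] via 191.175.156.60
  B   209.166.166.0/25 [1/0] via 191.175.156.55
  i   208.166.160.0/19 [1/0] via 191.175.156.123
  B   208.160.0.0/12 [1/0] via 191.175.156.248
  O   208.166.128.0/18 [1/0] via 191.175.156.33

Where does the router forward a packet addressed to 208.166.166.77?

191.175.156.123

Routes whose prefix contains 208.166.166.77:
  0.0.0.0/0 (default, matches everything) -> 191.175.156.63
  208.160.0.0/12 (208.160.0.0 - 208.175.255.255) -> 191.175.156.248
  208.166.128.0/17 (208.166.128.0 - 208.166.255.255) -> 191.175.156.219
  208.166.128.0/18 (208.166.128.0 - 208.166.191.255) -> 191.175.156.33
  208.166.160.0/19 (208.166.160.0 - 208.166.191.255) -> 191.175.156.123
More-specific entries that do NOT match:
  208.166.166.64/29 (208.166.166.64 - 208.166.166.71) does not contain 208.166.166.77
  208.166.166.96/27 (208.166.166.96 - 208.166.166.127) does not contain 208.166.166.77
  208.166.164.0/25 (208.166.164.0 - 208.166.164.127) does not contain 208.166.166.77
  208.166.162.0/25 (208.166.162.0 - 208.166.162.127) does not contain 208.166.166.77
  209.166.166.0/25 (209.166.166.0 - 209.166.166.127) does not contain 208.166.166.77
Longest matching prefix is /19 -> next hop 191.175.156.123.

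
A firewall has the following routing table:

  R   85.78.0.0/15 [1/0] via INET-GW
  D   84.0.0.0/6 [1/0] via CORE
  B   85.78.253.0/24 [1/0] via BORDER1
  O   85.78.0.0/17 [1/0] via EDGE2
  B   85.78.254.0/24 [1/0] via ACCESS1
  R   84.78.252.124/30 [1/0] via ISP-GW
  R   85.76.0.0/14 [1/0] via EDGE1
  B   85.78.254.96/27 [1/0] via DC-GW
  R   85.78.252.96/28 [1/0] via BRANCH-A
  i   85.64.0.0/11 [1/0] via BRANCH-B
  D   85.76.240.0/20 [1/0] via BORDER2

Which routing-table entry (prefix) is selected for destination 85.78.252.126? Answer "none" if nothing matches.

Entries matching 85.78.252.126:
  84.0.0.0/6 (84.0.0.0 - 87.255.255.255)
  85.64.0.0/11 (85.64.0.0 - 85.95.255.255)
  85.76.0.0/14 (85.76.0.0 - 85.79.255.255)
  85.78.0.0/15 (85.78.0.0 - 85.79.255.255)
Most specific is 85.78.0.0/15.

85.78.0.0/15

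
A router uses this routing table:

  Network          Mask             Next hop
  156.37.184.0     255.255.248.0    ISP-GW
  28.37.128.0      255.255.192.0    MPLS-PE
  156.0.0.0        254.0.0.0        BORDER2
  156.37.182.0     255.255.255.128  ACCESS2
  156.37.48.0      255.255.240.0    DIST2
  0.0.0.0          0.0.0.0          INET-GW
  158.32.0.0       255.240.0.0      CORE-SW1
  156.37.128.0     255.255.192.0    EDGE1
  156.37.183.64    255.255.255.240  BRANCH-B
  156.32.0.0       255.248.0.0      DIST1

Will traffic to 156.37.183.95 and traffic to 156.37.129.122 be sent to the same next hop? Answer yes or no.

yes

156.37.183.95: longest match 156.37.128.0/18 -> EDGE1
156.37.129.122: longest match 156.37.128.0/18 -> EDGE1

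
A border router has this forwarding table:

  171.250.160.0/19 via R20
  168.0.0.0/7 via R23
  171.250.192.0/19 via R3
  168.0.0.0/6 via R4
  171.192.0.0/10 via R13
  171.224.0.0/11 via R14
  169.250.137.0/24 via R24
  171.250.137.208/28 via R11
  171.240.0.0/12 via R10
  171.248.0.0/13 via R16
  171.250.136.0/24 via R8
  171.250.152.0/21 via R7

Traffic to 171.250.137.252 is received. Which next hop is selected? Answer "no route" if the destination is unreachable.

R16

Routes whose prefix contains 171.250.137.252:
  168.0.0.0/6 (168.0.0.0 - 171.255.255.255) -> R4
  171.192.0.0/10 (171.192.0.0 - 171.255.255.255) -> R13
  171.224.0.0/11 (171.224.0.0 - 171.255.255.255) -> R14
  171.240.0.0/12 (171.240.0.0 - 171.255.255.255) -> R10
  171.248.0.0/13 (171.248.0.0 - 171.255.255.255) -> R16
More-specific entries that do NOT match:
  171.250.137.208/28 (171.250.137.208 - 171.250.137.223) does not contain 171.250.137.252
  169.250.137.0/24 (169.250.137.0 - 169.250.137.255) does not contain 171.250.137.252
  171.250.136.0/24 (171.250.136.0 - 171.250.136.255) does not contain 171.250.137.252
  171.250.152.0/21 (171.250.152.0 - 171.250.159.255) does not contain 171.250.137.252
  171.250.160.0/19 (171.250.160.0 - 171.250.191.255) does not contain 171.250.137.252
  171.250.192.0/19 (171.250.192.0 - 171.250.223.255) does not contain 171.250.137.252
Longest matching prefix is /13 -> next hop R16.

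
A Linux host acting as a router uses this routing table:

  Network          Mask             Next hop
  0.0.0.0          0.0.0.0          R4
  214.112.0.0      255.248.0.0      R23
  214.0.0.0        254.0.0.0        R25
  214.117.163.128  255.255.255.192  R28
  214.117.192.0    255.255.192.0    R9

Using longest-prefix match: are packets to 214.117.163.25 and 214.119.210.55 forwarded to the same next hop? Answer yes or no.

214.117.163.25: longest match 214.112.0.0/13 -> R23
214.119.210.55: longest match 214.112.0.0/13 -> R23

yes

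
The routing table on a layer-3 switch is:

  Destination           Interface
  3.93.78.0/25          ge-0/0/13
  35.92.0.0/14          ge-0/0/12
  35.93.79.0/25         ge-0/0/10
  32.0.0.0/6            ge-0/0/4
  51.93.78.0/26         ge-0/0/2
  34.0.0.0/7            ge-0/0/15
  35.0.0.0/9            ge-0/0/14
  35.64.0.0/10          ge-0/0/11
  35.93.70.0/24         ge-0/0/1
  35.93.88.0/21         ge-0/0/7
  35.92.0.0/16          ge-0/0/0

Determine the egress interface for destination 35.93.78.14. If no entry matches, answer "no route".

Routes whose prefix contains 35.93.78.14:
  32.0.0.0/6 (32.0.0.0 - 35.255.255.255) -> ge-0/0/4
  34.0.0.0/7 (34.0.0.0 - 35.255.255.255) -> ge-0/0/15
  35.0.0.0/9 (35.0.0.0 - 35.127.255.255) -> ge-0/0/14
  35.64.0.0/10 (35.64.0.0 - 35.127.255.255) -> ge-0/0/11
  35.92.0.0/14 (35.92.0.0 - 35.95.255.255) -> ge-0/0/12
More-specific entries that do NOT match:
  51.93.78.0/26 (51.93.78.0 - 51.93.78.63) does not contain 35.93.78.14
  3.93.78.0/25 (3.93.78.0 - 3.93.78.127) does not contain 35.93.78.14
  35.93.79.0/25 (35.93.79.0 - 35.93.79.127) does not contain 35.93.78.14
  35.93.70.0/24 (35.93.70.0 - 35.93.70.255) does not contain 35.93.78.14
  35.93.88.0/21 (35.93.88.0 - 35.93.95.255) does not contain 35.93.78.14
  35.92.0.0/16 (35.92.0.0 - 35.92.255.255) does not contain 35.93.78.14
Longest matching prefix is /14 -> interface ge-0/0/12.

ge-0/0/12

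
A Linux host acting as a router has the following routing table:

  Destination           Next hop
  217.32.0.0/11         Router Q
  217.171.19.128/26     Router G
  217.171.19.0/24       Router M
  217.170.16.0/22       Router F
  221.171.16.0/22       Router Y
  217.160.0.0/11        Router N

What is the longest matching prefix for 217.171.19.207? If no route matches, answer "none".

Entries matching 217.171.19.207:
  217.160.0.0/11 (217.160.0.0 - 217.191.255.255)
  217.171.19.0/24 (217.171.19.0 - 217.171.19.255)
Most specific is 217.171.19.0/24.

217.171.19.0/24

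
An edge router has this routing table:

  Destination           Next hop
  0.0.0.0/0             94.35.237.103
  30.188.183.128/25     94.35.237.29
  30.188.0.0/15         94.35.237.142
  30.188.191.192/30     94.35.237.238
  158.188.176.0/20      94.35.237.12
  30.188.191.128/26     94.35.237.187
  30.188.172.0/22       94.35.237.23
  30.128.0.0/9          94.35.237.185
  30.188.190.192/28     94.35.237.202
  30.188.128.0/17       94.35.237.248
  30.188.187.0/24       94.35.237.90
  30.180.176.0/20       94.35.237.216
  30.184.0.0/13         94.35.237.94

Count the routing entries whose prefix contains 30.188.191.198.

Prefixes containing 30.188.191.198:
  0.0.0.0/0 (default, matches everything)
  30.128.0.0/9 (30.128.0.0 - 30.255.255.255)
  30.184.0.0/13 (30.184.0.0 - 30.191.255.255)
  30.188.0.0/15 (30.188.0.0 - 30.189.255.255)
  30.188.128.0/17 (30.188.128.0 - 30.188.255.255)
Total matching entries: 5.

5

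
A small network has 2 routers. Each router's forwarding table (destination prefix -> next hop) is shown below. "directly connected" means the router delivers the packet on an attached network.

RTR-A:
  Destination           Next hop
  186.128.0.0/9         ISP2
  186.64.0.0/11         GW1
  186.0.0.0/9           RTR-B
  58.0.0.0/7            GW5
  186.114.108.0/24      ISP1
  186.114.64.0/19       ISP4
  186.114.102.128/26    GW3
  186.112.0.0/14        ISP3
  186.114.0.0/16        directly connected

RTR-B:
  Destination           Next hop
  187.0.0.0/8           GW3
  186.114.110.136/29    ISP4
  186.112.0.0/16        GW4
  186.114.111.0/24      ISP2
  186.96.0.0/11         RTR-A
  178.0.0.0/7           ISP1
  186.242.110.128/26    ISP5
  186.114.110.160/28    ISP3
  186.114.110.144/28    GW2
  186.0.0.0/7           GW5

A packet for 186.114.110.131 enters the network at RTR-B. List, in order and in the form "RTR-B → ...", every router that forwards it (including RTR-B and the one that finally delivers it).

At RTR-B: longest match for 186.114.110.131 is 186.96.0.0/11 -> RTR-A
At RTR-A: longest match for 186.114.110.131 is 186.114.0.0/16 -> directly connected

RTR-B → RTR-A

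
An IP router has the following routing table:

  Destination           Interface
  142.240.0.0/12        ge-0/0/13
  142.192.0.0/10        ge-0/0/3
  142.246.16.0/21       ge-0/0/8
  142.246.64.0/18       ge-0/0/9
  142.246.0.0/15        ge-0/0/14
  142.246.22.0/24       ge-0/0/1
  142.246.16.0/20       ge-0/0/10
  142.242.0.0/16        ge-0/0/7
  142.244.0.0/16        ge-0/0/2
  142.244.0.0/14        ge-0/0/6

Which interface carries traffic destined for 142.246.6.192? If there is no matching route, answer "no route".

ge-0/0/14

Routes whose prefix contains 142.246.6.192:
  142.192.0.0/10 (142.192.0.0 - 142.255.255.255) -> ge-0/0/3
  142.240.0.0/12 (142.240.0.0 - 142.255.255.255) -> ge-0/0/13
  142.244.0.0/14 (142.244.0.0 - 142.247.255.255) -> ge-0/0/6
  142.246.0.0/15 (142.246.0.0 - 142.247.255.255) -> ge-0/0/14
More-specific entries that do NOT match:
  142.246.22.0/24 (142.246.22.0 - 142.246.22.255) does not contain 142.246.6.192
  142.246.16.0/21 (142.246.16.0 - 142.246.23.255) does not contain 142.246.6.192
  142.246.16.0/20 (142.246.16.0 - 142.246.31.255) does not contain 142.246.6.192
  142.246.64.0/18 (142.246.64.0 - 142.246.127.255) does not contain 142.246.6.192
  142.242.0.0/16 (142.242.0.0 - 142.242.255.255) does not contain 142.246.6.192
  142.244.0.0/16 (142.244.0.0 - 142.244.255.255) does not contain 142.246.6.192
Longest matching prefix is /15 -> interface ge-0/0/14.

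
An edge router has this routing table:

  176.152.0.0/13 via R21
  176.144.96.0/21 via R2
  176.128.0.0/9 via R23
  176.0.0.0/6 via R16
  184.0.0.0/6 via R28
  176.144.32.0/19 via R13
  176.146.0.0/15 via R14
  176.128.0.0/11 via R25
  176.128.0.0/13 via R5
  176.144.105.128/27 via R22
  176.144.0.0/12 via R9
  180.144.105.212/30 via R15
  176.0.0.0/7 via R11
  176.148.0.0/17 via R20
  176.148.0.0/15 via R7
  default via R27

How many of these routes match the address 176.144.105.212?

6

Prefixes containing 176.144.105.212:
  0.0.0.0/0 (default, matches everything)
  176.0.0.0/6 (176.0.0.0 - 179.255.255.255)
  176.0.0.0/7 (176.0.0.0 - 177.255.255.255)
  176.128.0.0/9 (176.128.0.0 - 176.255.255.255)
  176.128.0.0/11 (176.128.0.0 - 176.159.255.255)
  176.144.0.0/12 (176.144.0.0 - 176.159.255.255)
Total matching entries: 6.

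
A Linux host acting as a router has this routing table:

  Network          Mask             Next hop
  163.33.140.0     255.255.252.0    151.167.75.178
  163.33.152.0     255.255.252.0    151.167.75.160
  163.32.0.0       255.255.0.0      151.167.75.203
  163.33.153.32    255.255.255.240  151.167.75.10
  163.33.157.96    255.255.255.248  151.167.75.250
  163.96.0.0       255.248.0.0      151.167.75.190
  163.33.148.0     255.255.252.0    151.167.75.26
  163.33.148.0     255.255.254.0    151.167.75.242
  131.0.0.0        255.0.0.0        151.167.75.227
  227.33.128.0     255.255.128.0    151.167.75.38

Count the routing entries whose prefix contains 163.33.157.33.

0

No listed prefix contains 163.33.157.33.
Total matching entries: 0.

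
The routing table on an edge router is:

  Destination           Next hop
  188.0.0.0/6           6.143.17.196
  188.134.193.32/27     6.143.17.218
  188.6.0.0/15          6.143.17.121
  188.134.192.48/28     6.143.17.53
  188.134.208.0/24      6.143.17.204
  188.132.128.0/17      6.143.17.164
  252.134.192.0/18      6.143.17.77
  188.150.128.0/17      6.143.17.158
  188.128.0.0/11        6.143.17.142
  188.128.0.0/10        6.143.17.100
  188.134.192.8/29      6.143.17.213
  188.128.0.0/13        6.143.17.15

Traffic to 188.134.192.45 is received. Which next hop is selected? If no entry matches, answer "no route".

Routes whose prefix contains 188.134.192.45:
  188.0.0.0/6 (188.0.0.0 - 191.255.255.255) -> 6.143.17.196
  188.128.0.0/10 (188.128.0.0 - 188.191.255.255) -> 6.143.17.100
  188.128.0.0/11 (188.128.0.0 - 188.159.255.255) -> 6.143.17.142
  188.128.0.0/13 (188.128.0.0 - 188.135.255.255) -> 6.143.17.15
More-specific entries that do NOT match:
  188.134.192.8/29 (188.134.192.8 - 188.134.192.15) does not contain 188.134.192.45
  188.134.192.48/28 (188.134.192.48 - 188.134.192.63) does not contain 188.134.192.45
  188.134.193.32/27 (188.134.193.32 - 188.134.193.63) does not contain 188.134.192.45
  188.134.208.0/24 (188.134.208.0 - 188.134.208.255) does not contain 188.134.192.45
  252.134.192.0/18 (252.134.192.0 - 252.134.255.255) does not contain 188.134.192.45
  188.132.128.0/17 (188.132.128.0 - 188.132.255.255) does not contain 188.134.192.45
  188.150.128.0/17 (188.150.128.0 - 188.150.255.255) does not contain 188.134.192.45
  188.6.0.0/15 (188.6.0.0 - 188.7.255.255) does not contain 188.134.192.45
Longest matching prefix is /13 -> next hop 6.143.17.15.

6.143.17.15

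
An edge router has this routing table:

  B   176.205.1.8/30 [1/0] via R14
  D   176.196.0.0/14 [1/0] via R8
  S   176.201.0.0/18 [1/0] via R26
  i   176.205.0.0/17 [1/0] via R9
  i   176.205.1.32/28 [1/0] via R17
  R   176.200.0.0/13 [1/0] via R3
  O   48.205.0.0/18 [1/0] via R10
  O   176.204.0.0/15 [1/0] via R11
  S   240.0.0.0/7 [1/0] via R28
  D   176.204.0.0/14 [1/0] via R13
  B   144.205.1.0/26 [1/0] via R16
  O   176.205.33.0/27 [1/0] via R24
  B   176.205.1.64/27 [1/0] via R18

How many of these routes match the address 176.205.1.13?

4

Prefixes containing 176.205.1.13:
  176.200.0.0/13 (176.200.0.0 - 176.207.255.255)
  176.204.0.0/14 (176.204.0.0 - 176.207.255.255)
  176.204.0.0/15 (176.204.0.0 - 176.205.255.255)
  176.205.0.0/17 (176.205.0.0 - 176.205.127.255)
Total matching entries: 4.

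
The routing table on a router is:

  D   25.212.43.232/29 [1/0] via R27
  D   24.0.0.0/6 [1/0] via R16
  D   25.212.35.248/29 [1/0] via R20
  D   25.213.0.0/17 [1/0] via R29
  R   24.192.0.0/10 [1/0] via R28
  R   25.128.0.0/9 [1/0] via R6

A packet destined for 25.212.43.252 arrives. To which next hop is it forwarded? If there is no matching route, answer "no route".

Routes whose prefix contains 25.212.43.252:
  24.0.0.0/6 (24.0.0.0 - 27.255.255.255) -> R16
  25.128.0.0/9 (25.128.0.0 - 25.255.255.255) -> R6
More-specific entries that do NOT match:
  25.212.43.232/29 (25.212.43.232 - 25.212.43.239) does not contain 25.212.43.252
  25.212.35.248/29 (25.212.35.248 - 25.212.35.255) does not contain 25.212.43.252
  25.213.0.0/17 (25.213.0.0 - 25.213.127.255) does not contain 25.212.43.252
  24.192.0.0/10 (24.192.0.0 - 24.255.255.255) does not contain 25.212.43.252
Longest matching prefix is /9 -> next hop R6.

R6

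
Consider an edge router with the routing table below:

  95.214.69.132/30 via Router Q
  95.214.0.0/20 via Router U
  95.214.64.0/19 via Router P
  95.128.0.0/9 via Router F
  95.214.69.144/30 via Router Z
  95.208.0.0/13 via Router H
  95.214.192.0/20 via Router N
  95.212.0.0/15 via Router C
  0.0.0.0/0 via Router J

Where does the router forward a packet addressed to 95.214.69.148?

Routes whose prefix contains 95.214.69.148:
  0.0.0.0/0 (default, matches everything) -> Router J
  95.128.0.0/9 (95.128.0.0 - 95.255.255.255) -> Router F
  95.208.0.0/13 (95.208.0.0 - 95.215.255.255) -> Router H
  95.214.64.0/19 (95.214.64.0 - 95.214.95.255) -> Router P
More-specific entries that do NOT match:
  95.214.69.132/30 (95.214.69.132 - 95.214.69.135) does not contain 95.214.69.148
  95.214.69.144/30 (95.214.69.144 - 95.214.69.147) does not contain 95.214.69.148
  95.214.0.0/20 (95.214.0.0 - 95.214.15.255) does not contain 95.214.69.148
  95.214.192.0/20 (95.214.192.0 - 95.214.207.255) does not contain 95.214.69.148
Longest matching prefix is /19 -> next hop Router P.

Router P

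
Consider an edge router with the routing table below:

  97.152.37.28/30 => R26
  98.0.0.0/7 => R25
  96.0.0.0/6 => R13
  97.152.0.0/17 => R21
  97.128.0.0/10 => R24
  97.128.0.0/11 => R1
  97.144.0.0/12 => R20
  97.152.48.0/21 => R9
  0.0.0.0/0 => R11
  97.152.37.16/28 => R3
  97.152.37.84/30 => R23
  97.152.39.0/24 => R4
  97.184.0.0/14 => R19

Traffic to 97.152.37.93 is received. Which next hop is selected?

R21

Routes whose prefix contains 97.152.37.93:
  0.0.0.0/0 (default, matches everything) -> R11
  96.0.0.0/6 (96.0.0.0 - 99.255.255.255) -> R13
  97.128.0.0/10 (97.128.0.0 - 97.191.255.255) -> R24
  97.128.0.0/11 (97.128.0.0 - 97.159.255.255) -> R1
  97.144.0.0/12 (97.144.0.0 - 97.159.255.255) -> R20
  97.152.0.0/17 (97.152.0.0 - 97.152.127.255) -> R21
More-specific entries that do NOT match:
  97.152.37.28/30 (97.152.37.28 - 97.152.37.31) does not contain 97.152.37.93
  97.152.37.84/30 (97.152.37.84 - 97.152.37.87) does not contain 97.152.37.93
  97.152.37.16/28 (97.152.37.16 - 97.152.37.31) does not contain 97.152.37.93
  97.152.39.0/24 (97.152.39.0 - 97.152.39.255) does not contain 97.152.37.93
  97.152.48.0/21 (97.152.48.0 - 97.152.55.255) does not contain 97.152.37.93
Longest matching prefix is /17 -> next hop R21.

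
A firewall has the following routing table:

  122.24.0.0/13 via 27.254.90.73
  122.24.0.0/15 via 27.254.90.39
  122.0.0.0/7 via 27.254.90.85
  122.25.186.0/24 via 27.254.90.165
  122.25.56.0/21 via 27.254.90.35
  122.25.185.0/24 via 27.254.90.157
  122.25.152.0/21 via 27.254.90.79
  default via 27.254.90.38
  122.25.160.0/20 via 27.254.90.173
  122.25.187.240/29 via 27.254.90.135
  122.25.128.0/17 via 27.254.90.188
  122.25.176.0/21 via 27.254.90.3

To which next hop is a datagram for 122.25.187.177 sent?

27.254.90.188

Routes whose prefix contains 122.25.187.177:
  0.0.0.0/0 (default, matches everything) -> 27.254.90.38
  122.0.0.0/7 (122.0.0.0 - 123.255.255.255) -> 27.254.90.85
  122.24.0.0/13 (122.24.0.0 - 122.31.255.255) -> 27.254.90.73
  122.24.0.0/15 (122.24.0.0 - 122.25.255.255) -> 27.254.90.39
  122.25.128.0/17 (122.25.128.0 - 122.25.255.255) -> 27.254.90.188
More-specific entries that do NOT match:
  122.25.187.240/29 (122.25.187.240 - 122.25.187.247) does not contain 122.25.187.177
  122.25.186.0/24 (122.25.186.0 - 122.25.186.255) does not contain 122.25.187.177
  122.25.185.0/24 (122.25.185.0 - 122.25.185.255) does not contain 122.25.187.177
  122.25.56.0/21 (122.25.56.0 - 122.25.63.255) does not contain 122.25.187.177
  122.25.152.0/21 (122.25.152.0 - 122.25.159.255) does not contain 122.25.187.177
  122.25.176.0/21 (122.25.176.0 - 122.25.183.255) does not contain 122.25.187.177
  122.25.160.0/20 (122.25.160.0 - 122.25.175.255) does not contain 122.25.187.177
Longest matching prefix is /17 -> next hop 27.254.90.188.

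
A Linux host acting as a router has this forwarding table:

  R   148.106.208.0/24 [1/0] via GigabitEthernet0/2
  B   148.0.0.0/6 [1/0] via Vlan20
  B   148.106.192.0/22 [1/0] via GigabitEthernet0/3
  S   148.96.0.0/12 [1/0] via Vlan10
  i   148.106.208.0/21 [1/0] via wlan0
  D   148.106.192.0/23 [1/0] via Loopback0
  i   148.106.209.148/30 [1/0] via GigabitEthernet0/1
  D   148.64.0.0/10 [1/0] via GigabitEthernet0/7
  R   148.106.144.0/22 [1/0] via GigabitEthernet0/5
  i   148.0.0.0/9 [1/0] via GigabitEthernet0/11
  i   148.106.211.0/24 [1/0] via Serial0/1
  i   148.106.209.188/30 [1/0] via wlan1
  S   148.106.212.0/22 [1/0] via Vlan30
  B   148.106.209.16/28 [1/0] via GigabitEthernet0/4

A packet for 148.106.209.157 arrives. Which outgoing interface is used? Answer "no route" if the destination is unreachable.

Routes whose prefix contains 148.106.209.157:
  148.0.0.0/6 (148.0.0.0 - 151.255.255.255) -> Vlan20
  148.0.0.0/9 (148.0.0.0 - 148.127.255.255) -> GigabitEthernet0/11
  148.64.0.0/10 (148.64.0.0 - 148.127.255.255) -> GigabitEthernet0/7
  148.96.0.0/12 (148.96.0.0 - 148.111.255.255) -> Vlan10
  148.106.208.0/21 (148.106.208.0 - 148.106.215.255) -> wlan0
More-specific entries that do NOT match:
  148.106.209.148/30 (148.106.209.148 - 148.106.209.151) does not contain 148.106.209.157
  148.106.209.188/30 (148.106.209.188 - 148.106.209.191) does not contain 148.106.209.157
  148.106.209.16/28 (148.106.209.16 - 148.106.209.31) does not contain 148.106.209.157
  148.106.208.0/24 (148.106.208.0 - 148.106.208.255) does not contain 148.106.209.157
  148.106.211.0/24 (148.106.211.0 - 148.106.211.255) does not contain 148.106.209.157
  148.106.192.0/23 (148.106.192.0 - 148.106.193.255) does not contain 148.106.209.157
  148.106.192.0/22 (148.106.192.0 - 148.106.195.255) does not contain 148.106.209.157
  148.106.144.0/22 (148.106.144.0 - 148.106.147.255) does not contain 148.106.209.157
  148.106.212.0/22 (148.106.212.0 - 148.106.215.255) does not contain 148.106.209.157
Longest matching prefix is /21 -> interface wlan0.

wlan0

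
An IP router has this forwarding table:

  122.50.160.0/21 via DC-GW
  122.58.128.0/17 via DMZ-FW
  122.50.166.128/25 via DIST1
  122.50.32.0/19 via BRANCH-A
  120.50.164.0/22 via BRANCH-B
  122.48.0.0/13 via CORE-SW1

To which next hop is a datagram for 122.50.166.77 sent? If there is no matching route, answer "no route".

Routes whose prefix contains 122.50.166.77:
  122.48.0.0/13 (122.48.0.0 - 122.55.255.255) -> CORE-SW1
  122.50.160.0/21 (122.50.160.0 - 122.50.167.255) -> DC-GW
More-specific entries that do NOT match:
  122.50.166.128/25 (122.50.166.128 - 122.50.166.255) does not contain 122.50.166.77
  120.50.164.0/22 (120.50.164.0 - 120.50.167.255) does not contain 122.50.166.77
Longest matching prefix is /21 -> next hop DC-GW.

DC-GW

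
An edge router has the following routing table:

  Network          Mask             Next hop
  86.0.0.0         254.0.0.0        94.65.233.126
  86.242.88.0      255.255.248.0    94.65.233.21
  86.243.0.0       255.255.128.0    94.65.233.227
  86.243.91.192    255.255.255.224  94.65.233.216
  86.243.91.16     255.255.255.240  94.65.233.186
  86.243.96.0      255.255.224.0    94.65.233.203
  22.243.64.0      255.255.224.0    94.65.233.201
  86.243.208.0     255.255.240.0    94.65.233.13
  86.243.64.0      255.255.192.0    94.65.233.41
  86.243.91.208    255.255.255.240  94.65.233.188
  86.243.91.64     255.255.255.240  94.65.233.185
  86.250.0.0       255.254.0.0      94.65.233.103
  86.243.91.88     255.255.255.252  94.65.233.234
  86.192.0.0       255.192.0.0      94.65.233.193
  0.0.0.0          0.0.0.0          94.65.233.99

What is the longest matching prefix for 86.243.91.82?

Entries matching 86.243.91.82:
  0.0.0.0/0 (default, matches everything)
  86.0.0.0/7 (86.0.0.0 - 87.255.255.255)
  86.192.0.0/10 (86.192.0.0 - 86.255.255.255)
  86.243.0.0/17 (86.243.0.0 - 86.243.127.255)
  86.243.64.0/18 (86.243.64.0 - 86.243.127.255)
Most specific is 86.243.64.0/18.

86.243.64.0/18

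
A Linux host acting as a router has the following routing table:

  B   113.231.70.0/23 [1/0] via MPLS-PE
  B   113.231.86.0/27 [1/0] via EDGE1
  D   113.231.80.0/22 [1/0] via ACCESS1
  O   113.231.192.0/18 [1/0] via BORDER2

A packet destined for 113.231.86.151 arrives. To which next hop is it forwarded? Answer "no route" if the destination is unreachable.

No entry's prefix contains 113.231.86.151; there is no default route.

no route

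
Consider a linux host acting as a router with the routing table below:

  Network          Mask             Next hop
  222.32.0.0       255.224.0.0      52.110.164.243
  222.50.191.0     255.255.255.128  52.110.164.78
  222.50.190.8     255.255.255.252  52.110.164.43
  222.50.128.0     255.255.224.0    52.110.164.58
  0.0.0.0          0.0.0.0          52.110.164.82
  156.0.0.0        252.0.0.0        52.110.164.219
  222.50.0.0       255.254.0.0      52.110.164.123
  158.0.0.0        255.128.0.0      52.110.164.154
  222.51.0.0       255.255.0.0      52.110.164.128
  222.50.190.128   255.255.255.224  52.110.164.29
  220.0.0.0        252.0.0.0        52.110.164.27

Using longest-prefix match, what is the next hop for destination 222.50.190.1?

52.110.164.123

Routes whose prefix contains 222.50.190.1:
  0.0.0.0/0 (default, matches everything) -> 52.110.164.82
  220.0.0.0/6 (220.0.0.0 - 223.255.255.255) -> 52.110.164.27
  222.32.0.0/11 (222.32.0.0 - 222.63.255.255) -> 52.110.164.243
  222.50.0.0/15 (222.50.0.0 - 222.51.255.255) -> 52.110.164.123
More-specific entries that do NOT match:
  222.50.190.8/30 (222.50.190.8 - 222.50.190.11) does not contain 222.50.190.1
  222.50.190.128/27 (222.50.190.128 - 222.50.190.159) does not contain 222.50.190.1
  222.50.191.0/25 (222.50.191.0 - 222.50.191.127) does not contain 222.50.190.1
  222.50.128.0/19 (222.50.128.0 - 222.50.159.255) does not contain 222.50.190.1
  222.51.0.0/16 (222.51.0.0 - 222.51.255.255) does not contain 222.50.190.1
Longest matching prefix is /15 -> next hop 52.110.164.123.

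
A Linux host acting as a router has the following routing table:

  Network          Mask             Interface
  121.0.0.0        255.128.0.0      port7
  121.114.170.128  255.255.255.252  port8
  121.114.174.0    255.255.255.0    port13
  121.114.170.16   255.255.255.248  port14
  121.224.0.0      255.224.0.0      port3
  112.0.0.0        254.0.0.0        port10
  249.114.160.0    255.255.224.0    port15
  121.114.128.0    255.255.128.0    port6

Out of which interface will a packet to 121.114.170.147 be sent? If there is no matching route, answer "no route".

Routes whose prefix contains 121.114.170.147:
  121.0.0.0/9 (121.0.0.0 - 121.127.255.255) -> port7
  121.114.128.0/17 (121.114.128.0 - 121.114.255.255) -> port6
More-specific entries that do NOT match:
  121.114.170.128/30 (121.114.170.128 - 121.114.170.131) does not contain 121.114.170.147
  121.114.170.16/29 (121.114.170.16 - 121.114.170.23) does not contain 121.114.170.147
  121.114.174.0/24 (121.114.174.0 - 121.114.174.255) does not contain 121.114.170.147
  249.114.160.0/19 (249.114.160.0 - 249.114.191.255) does not contain 121.114.170.147
Longest matching prefix is /17 -> interface port6.

port6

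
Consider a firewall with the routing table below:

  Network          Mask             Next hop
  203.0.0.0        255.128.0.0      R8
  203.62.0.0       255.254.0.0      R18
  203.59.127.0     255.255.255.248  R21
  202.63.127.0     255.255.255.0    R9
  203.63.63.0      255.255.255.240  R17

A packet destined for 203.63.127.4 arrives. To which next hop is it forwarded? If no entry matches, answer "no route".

Routes whose prefix contains 203.63.127.4:
  203.0.0.0/9 (203.0.0.0 - 203.127.255.255) -> R8
  203.62.0.0/15 (203.62.0.0 - 203.63.255.255) -> R18
More-specific entries that do NOT match:
  203.59.127.0/29 (203.59.127.0 - 203.59.127.7) does not contain 203.63.127.4
  203.63.63.0/28 (203.63.63.0 - 203.63.63.15) does not contain 203.63.127.4
  202.63.127.0/24 (202.63.127.0 - 202.63.127.255) does not contain 203.63.127.4
Longest matching prefix is /15 -> next hop R18.

R18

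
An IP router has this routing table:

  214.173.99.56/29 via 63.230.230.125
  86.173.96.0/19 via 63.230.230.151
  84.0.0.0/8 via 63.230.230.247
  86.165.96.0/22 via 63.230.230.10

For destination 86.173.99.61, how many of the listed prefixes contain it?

Prefixes containing 86.173.99.61:
  86.173.96.0/19 (86.173.96.0 - 86.173.127.255)
Total matching entries: 1.

1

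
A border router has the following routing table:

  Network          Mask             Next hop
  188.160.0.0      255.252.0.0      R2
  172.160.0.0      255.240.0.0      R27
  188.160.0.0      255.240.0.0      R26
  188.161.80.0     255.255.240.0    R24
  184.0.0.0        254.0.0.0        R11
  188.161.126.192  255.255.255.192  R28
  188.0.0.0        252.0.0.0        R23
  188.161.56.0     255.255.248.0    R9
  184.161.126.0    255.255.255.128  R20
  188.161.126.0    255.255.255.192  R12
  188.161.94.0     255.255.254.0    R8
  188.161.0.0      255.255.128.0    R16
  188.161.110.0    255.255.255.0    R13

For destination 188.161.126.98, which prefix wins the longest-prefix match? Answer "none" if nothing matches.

188.161.0.0/17

Entries matching 188.161.126.98:
  188.0.0.0/6 (188.0.0.0 - 191.255.255.255)
  188.160.0.0/12 (188.160.0.0 - 188.175.255.255)
  188.160.0.0/14 (188.160.0.0 - 188.163.255.255)
  188.161.0.0/17 (188.161.0.0 - 188.161.127.255)
Most specific is 188.161.0.0/17.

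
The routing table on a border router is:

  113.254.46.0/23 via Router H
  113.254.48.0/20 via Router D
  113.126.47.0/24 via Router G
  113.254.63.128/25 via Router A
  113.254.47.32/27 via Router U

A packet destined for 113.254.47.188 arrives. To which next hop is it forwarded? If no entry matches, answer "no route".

Router H

Routes whose prefix contains 113.254.47.188:
  113.254.46.0/23 (113.254.46.0 - 113.254.47.255) -> Router H
More-specific entries that do NOT match:
  113.254.47.32/27 (113.254.47.32 - 113.254.47.63) does not contain 113.254.47.188
  113.254.63.128/25 (113.254.63.128 - 113.254.63.255) does not contain 113.254.47.188
  113.126.47.0/24 (113.126.47.0 - 113.126.47.255) does not contain 113.254.47.188
Longest matching prefix is /23 -> next hop Router H.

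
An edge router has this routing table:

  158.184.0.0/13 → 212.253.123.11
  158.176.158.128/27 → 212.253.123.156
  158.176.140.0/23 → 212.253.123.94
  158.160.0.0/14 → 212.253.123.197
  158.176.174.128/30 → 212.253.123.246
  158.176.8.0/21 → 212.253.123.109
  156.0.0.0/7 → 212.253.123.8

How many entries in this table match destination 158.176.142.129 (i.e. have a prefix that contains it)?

No listed prefix contains 158.176.142.129.
Total matching entries: 0.

0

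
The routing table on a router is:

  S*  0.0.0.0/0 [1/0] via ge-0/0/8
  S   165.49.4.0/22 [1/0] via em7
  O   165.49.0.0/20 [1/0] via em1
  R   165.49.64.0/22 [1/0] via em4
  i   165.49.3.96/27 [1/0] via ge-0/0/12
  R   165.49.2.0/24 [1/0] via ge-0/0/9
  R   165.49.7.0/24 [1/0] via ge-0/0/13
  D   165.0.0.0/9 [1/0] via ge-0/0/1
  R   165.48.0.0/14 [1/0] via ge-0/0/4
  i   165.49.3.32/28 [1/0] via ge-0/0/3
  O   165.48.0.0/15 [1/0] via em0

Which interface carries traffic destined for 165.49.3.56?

Routes whose prefix contains 165.49.3.56:
  0.0.0.0/0 (default, matches everything) -> ge-0/0/8
  165.0.0.0/9 (165.0.0.0 - 165.127.255.255) -> ge-0/0/1
  165.48.0.0/14 (165.48.0.0 - 165.51.255.255) -> ge-0/0/4
  165.48.0.0/15 (165.48.0.0 - 165.49.255.255) -> em0
  165.49.0.0/20 (165.49.0.0 - 165.49.15.255) -> em1
More-specific entries that do NOT match:
  165.49.3.32/28 (165.49.3.32 - 165.49.3.47) does not contain 165.49.3.56
  165.49.3.96/27 (165.49.3.96 - 165.49.3.127) does not contain 165.49.3.56
  165.49.2.0/24 (165.49.2.0 - 165.49.2.255) does not contain 165.49.3.56
  165.49.7.0/24 (165.49.7.0 - 165.49.7.255) does not contain 165.49.3.56
  165.49.4.0/22 (165.49.4.0 - 165.49.7.255) does not contain 165.49.3.56
  165.49.64.0/22 (165.49.64.0 - 165.49.67.255) does not contain 165.49.3.56
Longest matching prefix is /20 -> interface em1.

em1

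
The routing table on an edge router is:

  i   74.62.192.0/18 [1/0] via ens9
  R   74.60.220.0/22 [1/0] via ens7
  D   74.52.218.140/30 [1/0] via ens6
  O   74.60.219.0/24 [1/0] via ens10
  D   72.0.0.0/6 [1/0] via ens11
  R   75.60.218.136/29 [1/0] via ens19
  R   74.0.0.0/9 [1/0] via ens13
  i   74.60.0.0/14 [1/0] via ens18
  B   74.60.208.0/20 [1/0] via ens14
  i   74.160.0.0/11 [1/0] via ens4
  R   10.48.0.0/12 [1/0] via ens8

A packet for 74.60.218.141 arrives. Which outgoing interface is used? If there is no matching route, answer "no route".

Routes whose prefix contains 74.60.218.141:
  72.0.0.0/6 (72.0.0.0 - 75.255.255.255) -> ens11
  74.0.0.0/9 (74.0.0.0 - 74.127.255.255) -> ens13
  74.60.0.0/14 (74.60.0.0 - 74.63.255.255) -> ens18
  74.60.208.0/20 (74.60.208.0 - 74.60.223.255) -> ens14
More-specific entries that do NOT match:
  74.52.218.140/30 (74.52.218.140 - 74.52.218.143) does not contain 74.60.218.141
  75.60.218.136/29 (75.60.218.136 - 75.60.218.143) does not contain 74.60.218.141
  74.60.219.0/24 (74.60.219.0 - 74.60.219.255) does not contain 74.60.218.141
  74.60.220.0/22 (74.60.220.0 - 74.60.223.255) does not contain 74.60.218.141
Longest matching prefix is /20 -> interface ens14.

ens14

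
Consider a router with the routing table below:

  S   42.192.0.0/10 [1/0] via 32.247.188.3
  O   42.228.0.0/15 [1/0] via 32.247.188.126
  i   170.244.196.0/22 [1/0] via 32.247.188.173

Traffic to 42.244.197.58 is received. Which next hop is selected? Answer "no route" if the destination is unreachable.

32.247.188.3

Routes whose prefix contains 42.244.197.58:
  42.192.0.0/10 (42.192.0.0 - 42.255.255.255) -> 32.247.188.3
More-specific entries that do NOT match:
  170.244.196.0/22 (170.244.196.0 - 170.244.199.255) does not contain 42.244.197.58
  42.228.0.0/15 (42.228.0.0 - 42.229.255.255) does not contain 42.244.197.58
Longest matching prefix is /10 -> next hop 32.247.188.3.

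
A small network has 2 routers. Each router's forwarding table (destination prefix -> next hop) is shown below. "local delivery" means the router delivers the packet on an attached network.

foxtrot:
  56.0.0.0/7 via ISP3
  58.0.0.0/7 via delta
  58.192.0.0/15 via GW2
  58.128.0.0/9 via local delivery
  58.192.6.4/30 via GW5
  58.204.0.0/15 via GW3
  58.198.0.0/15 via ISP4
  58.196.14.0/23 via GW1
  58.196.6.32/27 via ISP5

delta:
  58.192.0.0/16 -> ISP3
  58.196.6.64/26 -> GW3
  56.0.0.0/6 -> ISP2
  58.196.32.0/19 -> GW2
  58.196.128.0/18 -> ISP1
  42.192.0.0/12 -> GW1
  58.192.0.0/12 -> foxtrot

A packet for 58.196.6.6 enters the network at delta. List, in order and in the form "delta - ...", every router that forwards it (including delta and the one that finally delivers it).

At delta: longest match for 58.196.6.6 is 58.192.0.0/12 -> foxtrot
At foxtrot: longest match for 58.196.6.6 is 58.128.0.0/9 -> local delivery

delta - foxtrot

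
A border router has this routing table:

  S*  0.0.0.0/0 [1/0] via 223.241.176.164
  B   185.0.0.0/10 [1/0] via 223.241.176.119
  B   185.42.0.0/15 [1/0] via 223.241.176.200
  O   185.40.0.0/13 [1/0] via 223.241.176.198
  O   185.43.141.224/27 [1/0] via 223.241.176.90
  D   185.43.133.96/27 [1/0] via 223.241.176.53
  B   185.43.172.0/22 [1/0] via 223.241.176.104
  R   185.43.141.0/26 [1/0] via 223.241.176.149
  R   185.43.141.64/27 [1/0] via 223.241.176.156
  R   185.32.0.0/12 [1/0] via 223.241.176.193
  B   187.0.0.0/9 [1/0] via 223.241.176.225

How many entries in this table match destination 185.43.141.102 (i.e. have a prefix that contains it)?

Prefixes containing 185.43.141.102:
  0.0.0.0/0 (default, matches everything)
  185.0.0.0/10 (185.0.0.0 - 185.63.255.255)
  185.32.0.0/12 (185.32.0.0 - 185.47.255.255)
  185.40.0.0/13 (185.40.0.0 - 185.47.255.255)
  185.42.0.0/15 (185.42.0.0 - 185.43.255.255)
Total matching entries: 5.

5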